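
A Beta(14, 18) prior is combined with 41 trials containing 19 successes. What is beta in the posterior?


In conjugate updating:
beta_posterior = beta_prior + (n - k)
= 18 + (41 - 19)
= 18 + 22 = 40

40


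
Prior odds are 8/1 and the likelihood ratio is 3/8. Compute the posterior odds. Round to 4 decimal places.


Posterior odds = prior odds * likelihood ratio
= (8/1) * (3/8)
= 24 / 8
= 3.0

3.0


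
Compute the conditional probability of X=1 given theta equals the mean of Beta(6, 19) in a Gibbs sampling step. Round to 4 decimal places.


Mean of Beta(6, 19) = 0.24
P(X=1 | theta=0.24) = 0.24

0.24


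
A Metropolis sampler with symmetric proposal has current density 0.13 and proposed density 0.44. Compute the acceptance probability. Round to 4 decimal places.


For symmetric proposals, acceptance = min(1, pi(x*)/pi(x))
= min(1, 0.44/0.13)
= min(1, 3.3846) = 1.0

1.0


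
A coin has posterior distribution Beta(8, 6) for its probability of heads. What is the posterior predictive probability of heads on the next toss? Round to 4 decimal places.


Posterior predictive = E[theta] = alpha/(alpha+beta)
= 8/14
= 0.5714

0.5714


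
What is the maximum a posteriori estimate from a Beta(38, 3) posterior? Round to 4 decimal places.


The MAP estimate equals the mode of the distribution.
Mode of Beta(a,b) = (a-1)/(a+b-2)
= 37/39
= 0.9487

0.9487


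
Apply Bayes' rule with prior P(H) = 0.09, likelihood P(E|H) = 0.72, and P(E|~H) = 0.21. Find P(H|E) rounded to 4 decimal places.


Step 1: Compute marginal P(E) = P(E|H)P(H) + P(E|~H)P(~H)
= 0.72*0.09 + 0.21*0.91 = 0.2559
Step 2: P(H|E) = P(E|H)P(H)/P(E) = 0.0648/0.2559
= 0.2532

0.2532


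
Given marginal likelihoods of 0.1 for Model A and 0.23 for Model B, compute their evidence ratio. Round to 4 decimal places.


Ratio = ML(A) / ML(B) = 0.1/0.23
= 0.4348

0.4348


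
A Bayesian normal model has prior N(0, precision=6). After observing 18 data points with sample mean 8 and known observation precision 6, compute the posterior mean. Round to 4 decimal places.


Posterior mean = (prior_precision * prior_mean + n * data_precision * data_mean) / (prior_precision + n * data_precision)
Numerator = 6*0 + 18*6*8 = 864
Denominator = 6 + 18*6 = 114
Posterior mean = 7.5789

7.5789


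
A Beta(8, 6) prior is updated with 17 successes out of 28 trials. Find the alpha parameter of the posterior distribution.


In the Beta-Binomial conjugate update:
alpha_post = alpha_prior + successes
= 8 + 17
= 25

25


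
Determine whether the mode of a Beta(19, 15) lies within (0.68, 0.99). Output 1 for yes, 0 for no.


First find the mode: (a-1)/(a+b-2) = 0.5625
Is 0.5625 in (0.68, 0.99)? 0

0


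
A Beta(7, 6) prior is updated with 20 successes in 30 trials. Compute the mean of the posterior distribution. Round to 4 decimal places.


After update: Beta(27, 16)
Mean = 27 / (27 + 16) = 27 / 43
= 0.6279

0.6279


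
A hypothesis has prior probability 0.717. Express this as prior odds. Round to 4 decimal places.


Odds = P(H) / P(not H) = 0.717 / 0.283
= 2.5336

2.5336


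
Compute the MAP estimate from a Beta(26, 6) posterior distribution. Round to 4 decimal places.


MAP = mode of Beta distribution
= (alpha - 1)/(alpha + beta - 2)
= (26-1)/(26+6-2)
= 25/30 = 0.8333

0.8333


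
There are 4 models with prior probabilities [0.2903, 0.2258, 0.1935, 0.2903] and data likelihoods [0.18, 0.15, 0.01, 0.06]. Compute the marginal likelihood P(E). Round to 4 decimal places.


P(E) = sum over models of P(M_i) * P(E|M_i)
= 0.2903*0.18 + 0.2258*0.15 + 0.1935*0.01 + 0.2903*0.06
= 0.1055

0.1055


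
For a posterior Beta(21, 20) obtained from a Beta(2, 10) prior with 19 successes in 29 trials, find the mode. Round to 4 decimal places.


Mode = (alpha - 1) / (alpha + beta - 2)
= 20 / 39
= 0.5128

0.5128


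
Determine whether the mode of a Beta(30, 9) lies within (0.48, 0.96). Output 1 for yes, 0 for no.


First find the mode: (a-1)/(a+b-2) = 0.7838
Is 0.7838 in (0.48, 0.96)? 1

1


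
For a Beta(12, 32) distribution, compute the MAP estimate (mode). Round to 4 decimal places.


MAP = mode = (a-1)/(a+b-2)
= (12-1)/(12+32-2)
= 11/42 = 0.2619

0.2619


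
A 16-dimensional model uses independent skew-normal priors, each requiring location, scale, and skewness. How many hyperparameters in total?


Per parameter: 3 (location, scale, and skewness).
Total = 16 * 3 = 48

48


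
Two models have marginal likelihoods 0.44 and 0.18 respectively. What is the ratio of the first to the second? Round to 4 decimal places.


Evidence ratio = 0.44 / 0.18
= 2.4444

2.4444


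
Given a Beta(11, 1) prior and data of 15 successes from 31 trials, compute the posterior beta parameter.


Number of failures = 31 - 15 = 16
Posterior beta = 1 + 16 = 17

17


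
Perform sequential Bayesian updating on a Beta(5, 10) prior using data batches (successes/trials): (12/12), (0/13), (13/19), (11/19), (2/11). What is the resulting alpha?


Accumulate successes: 38
Posterior alpha = prior alpha + sum of successes
= 5 + 38 = 43

43


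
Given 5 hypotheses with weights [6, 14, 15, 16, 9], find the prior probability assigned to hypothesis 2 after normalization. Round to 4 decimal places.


To normalize, divide each weight by the sum of all weights.
Sum = 60
Prior(H2) = 14/60 = 0.2333

0.2333


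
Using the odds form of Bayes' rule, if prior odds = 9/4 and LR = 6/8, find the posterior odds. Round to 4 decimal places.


Bayes' rule in odds form: posterior odds = prior odds * LR
= (9 * 6) / (4 * 8)
= 54/32 = 1.6875

1.6875


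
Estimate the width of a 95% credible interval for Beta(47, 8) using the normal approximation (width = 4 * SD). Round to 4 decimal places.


For Beta(a,b): Var = ab/((a+b)^2(a+b+1))
Var = 0.0022, SD = 0.0471
Approximate 95% CI width = 4 * 0.0471 = 0.1885

0.1885


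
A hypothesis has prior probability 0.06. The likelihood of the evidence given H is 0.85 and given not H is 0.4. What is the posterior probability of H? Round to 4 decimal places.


Using Bayes' theorem:
P(E) = 0.06 * 0.85 + 0.94 * 0.4
P(E) = 0.427
P(H|E) = (0.06 * 0.85) / 0.427 = 0.1194

0.1194


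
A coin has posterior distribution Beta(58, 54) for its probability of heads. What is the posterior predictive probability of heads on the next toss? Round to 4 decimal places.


Posterior predictive = E[theta] = alpha/(alpha+beta)
= 58/112
= 0.5179

0.5179


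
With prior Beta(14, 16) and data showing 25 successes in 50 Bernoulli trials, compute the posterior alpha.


Conjugate update: alpha_posterior = alpha_prior + k
= 14 + 25 = 39

39


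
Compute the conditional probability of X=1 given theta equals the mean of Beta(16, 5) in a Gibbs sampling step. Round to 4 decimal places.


Mean of Beta(16, 5) = 0.7619
P(X=1 | theta=0.7619) = 0.7619

0.7619


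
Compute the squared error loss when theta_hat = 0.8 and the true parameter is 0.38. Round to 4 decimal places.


L = (theta_hat - theta_true)^2
= (0.8 - 0.38)^2
= 0.42^2 = 0.1764

0.1764


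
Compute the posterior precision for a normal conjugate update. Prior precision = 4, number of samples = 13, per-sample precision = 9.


tau_post = tau_0 + n * tau
= 4 + 13 * 9 = 121

121


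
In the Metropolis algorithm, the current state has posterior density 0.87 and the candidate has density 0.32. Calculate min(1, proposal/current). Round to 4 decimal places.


Ratio = 0.32/0.87 = 0.3678
Acceptance probability = min(1, 0.3678)
= 0.3678

0.3678


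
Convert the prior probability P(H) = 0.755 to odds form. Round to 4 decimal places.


P(not H) = 1 - 0.755 = 0.245
Odds = 0.755 / 0.245 = 3.0816

3.0816


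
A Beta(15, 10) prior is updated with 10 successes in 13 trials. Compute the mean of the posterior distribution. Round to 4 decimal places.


After update: Beta(25, 13)
Mean = 25 / (25 + 13) = 25 / 38
= 0.6579

0.6579


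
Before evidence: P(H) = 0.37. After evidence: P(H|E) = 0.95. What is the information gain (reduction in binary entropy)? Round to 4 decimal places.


Prior entropy = 0.9507
Posterior entropy = 0.2864
Information gain = 0.9507 - 0.2864 = 0.6643

0.6643


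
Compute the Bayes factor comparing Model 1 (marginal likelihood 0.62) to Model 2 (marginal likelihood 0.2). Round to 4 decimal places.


BF12 = marginal likelihood of M1 / marginal likelihood of M2
= 0.62/0.2
= 3.1

3.1


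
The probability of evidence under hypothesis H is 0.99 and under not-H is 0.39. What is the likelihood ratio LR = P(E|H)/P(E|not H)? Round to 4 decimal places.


LR = 0.99 / 0.39
= 2.5385

2.5385


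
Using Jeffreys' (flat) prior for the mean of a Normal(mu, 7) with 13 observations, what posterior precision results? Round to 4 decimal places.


Flat prior means prior precision is 0.
Posterior precision = n / sigma^2 = 13/7 = 1.8571

1.8571


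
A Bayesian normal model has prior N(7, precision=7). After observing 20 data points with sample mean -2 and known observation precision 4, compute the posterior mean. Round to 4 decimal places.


Posterior mean = (prior_precision * prior_mean + n * data_precision * data_mean) / (prior_precision + n * data_precision)
Numerator = 7*7 + 20*4*-2 = -111
Denominator = 7 + 20*4 = 87
Posterior mean = -1.2759

-1.2759


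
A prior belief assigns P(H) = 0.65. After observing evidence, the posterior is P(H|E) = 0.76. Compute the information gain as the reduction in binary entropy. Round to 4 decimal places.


H(prior) = -0.65*log2(0.65) - 0.35*log2(0.35)
= 0.9341
H(post) = -0.76*log2(0.76) - 0.24*log2(0.24)
= 0.795
IG = 0.9341 - 0.795 = 0.139

0.139


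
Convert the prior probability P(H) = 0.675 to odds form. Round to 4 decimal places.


P(not H) = 1 - 0.675 = 0.325
Odds = 0.675 / 0.325 = 2.0769

2.0769


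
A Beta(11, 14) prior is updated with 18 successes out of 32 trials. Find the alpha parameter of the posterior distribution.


In the Beta-Binomial conjugate update:
alpha_post = alpha_prior + successes
= 11 + 18
= 29

29


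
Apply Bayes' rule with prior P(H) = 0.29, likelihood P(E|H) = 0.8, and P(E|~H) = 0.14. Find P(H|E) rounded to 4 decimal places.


Step 1: Compute marginal P(E) = P(E|H)P(H) + P(E|~H)P(~H)
= 0.8*0.29 + 0.14*0.71 = 0.3314
Step 2: P(H|E) = P(E|H)P(H)/P(E) = 0.232/0.3314
= 0.7001

0.7001


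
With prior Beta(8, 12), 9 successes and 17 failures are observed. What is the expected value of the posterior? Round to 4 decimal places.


Posterior = Beta(17, 29)
E[theta] = alpha/(alpha+beta)
= 17/46 = 0.3696

0.3696


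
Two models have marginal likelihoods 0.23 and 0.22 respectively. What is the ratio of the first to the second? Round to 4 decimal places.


Evidence ratio = 0.23 / 0.22
= 1.0455

1.0455


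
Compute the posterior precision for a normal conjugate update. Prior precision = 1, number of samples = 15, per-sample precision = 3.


tau_post = tau_0 + n * tau
= 1 + 15 * 3 = 46

46


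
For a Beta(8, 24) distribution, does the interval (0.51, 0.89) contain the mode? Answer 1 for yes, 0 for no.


Mode of Beta(a,b) = (a-1)/(a+b-2)
= (8-1)/(8+24-2) = 0.2333
Check: 0.51 <= 0.2333 <= 0.89?
Result: 0

0


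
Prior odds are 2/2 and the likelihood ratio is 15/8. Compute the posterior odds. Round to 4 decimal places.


Posterior odds = prior odds * likelihood ratio
= (2/2) * (15/8)
= 30 / 16
= 1.875

1.875


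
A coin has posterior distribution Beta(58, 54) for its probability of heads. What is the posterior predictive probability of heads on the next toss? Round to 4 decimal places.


Posterior predictive = E[theta] = alpha/(alpha+beta)
= 58/112
= 0.5179

0.5179


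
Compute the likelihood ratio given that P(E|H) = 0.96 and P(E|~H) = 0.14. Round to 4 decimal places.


LR = P(E|H) / P(E|~H)
= 0.96 / 0.14 = 6.8571

6.8571


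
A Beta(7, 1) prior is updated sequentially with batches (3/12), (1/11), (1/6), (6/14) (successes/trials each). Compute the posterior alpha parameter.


Sequential conjugate updating is equivalent to a single batch update.
Total successes across all batches = 11
alpha_posterior = alpha_prior + total_successes = 7 + 11
= 18

18


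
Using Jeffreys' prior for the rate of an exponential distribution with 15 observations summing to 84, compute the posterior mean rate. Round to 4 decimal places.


Jeffreys' prior leads to posterior Gamma(15, 84).
Mean = 15/84 = 0.1786

0.1786


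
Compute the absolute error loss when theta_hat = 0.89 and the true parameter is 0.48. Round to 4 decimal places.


L = |theta_hat - theta_true|
= |0.89 - 0.48| = 0.41

0.41


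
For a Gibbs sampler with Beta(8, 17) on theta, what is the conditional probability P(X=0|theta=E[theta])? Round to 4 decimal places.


E[theta] = 8/(8+17) = 0.32
P(X=0|theta) = 1 - theta = 0.68

0.68


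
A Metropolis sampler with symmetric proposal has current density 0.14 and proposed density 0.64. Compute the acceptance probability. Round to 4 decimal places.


For symmetric proposals, acceptance = min(1, pi(x*)/pi(x))
= min(1, 0.64/0.14)
= min(1, 4.5714) = 1.0

1.0


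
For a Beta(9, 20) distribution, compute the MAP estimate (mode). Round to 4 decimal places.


MAP = mode = (a-1)/(a+b-2)
= (9-1)/(9+20-2)
= 8/27 = 0.2963

0.2963


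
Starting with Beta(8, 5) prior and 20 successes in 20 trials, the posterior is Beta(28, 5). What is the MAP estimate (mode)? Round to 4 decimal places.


The mode of Beta(a, b) when a > 1 and b > 1 is (a-1)/(a+b-2)
= (28 - 1) / (28 + 5 - 2)
= 27 / 31
= 0.871

0.871


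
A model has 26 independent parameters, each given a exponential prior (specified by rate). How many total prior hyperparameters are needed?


Each exponential prior needs 1 hyperparameter (rate).
Total = 1 * 26 = 26

26


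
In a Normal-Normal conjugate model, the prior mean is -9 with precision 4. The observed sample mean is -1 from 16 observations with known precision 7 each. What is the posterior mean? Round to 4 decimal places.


Posterior precision = tau0 + n*tau = 4 + 16*7 = 116
Posterior mean = (tau0*mu0 + n*tau*xbar) / posterior_precision
= (4*-9 + 16*7*-1) / 116
= -148 / 116 = -1.2759

-1.2759


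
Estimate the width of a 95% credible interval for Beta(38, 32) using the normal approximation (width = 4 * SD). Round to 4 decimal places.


For Beta(a,b): Var = ab/((a+b)^2(a+b+1))
Var = 0.0035, SD = 0.0591
Approximate 95% CI width = 4 * 0.0591 = 0.2365

0.2365


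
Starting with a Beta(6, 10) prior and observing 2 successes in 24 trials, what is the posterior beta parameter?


Posterior beta = prior beta + failures
Failures = 24 - 2 = 22
beta_post = 10 + 22 = 32

32


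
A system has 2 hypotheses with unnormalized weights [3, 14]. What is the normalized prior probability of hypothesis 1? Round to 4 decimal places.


The normalized prior is the weight divided by the total.
Total weight = 17
P(H1) = 3 / 17 = 0.1765

0.1765


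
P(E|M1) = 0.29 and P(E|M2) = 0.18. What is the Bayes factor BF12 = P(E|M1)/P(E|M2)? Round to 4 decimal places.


Bayes factor BF12 = P(E|M1) / P(E|M2)
= 0.29 / 0.18
= 1.6111

1.6111


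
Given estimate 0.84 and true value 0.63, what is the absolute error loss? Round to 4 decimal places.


Absolute error = |estimate - true|
= |0.21| = 0.21

0.21


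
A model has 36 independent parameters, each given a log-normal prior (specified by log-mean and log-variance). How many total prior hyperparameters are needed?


Each log-normal prior needs 2 hyperparameters (log-mean and log-variance).
Total = 2 * 36 = 72

72


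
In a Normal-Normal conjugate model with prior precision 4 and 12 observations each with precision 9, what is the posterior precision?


Posterior precision = prior precision + n * observation precision
= 4 + 12 * 9
= 4 + 108 = 112

112


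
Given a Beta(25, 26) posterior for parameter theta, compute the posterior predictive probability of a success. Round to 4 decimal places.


For a Beta-Bernoulli model, the predictive probability is the mean:
P(success) = 25/(25+26) = 25/51 = 0.4902

0.4902


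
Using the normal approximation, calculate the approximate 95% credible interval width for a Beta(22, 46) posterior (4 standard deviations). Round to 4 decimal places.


Var(Beta) = 22*46/(68^2 * 69) = 0.0032
SD = 0.0563
Width ~ 4*SD = 0.2253

0.2253


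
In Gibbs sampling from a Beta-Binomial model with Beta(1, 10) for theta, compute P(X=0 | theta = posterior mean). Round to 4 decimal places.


Posterior mean = alpha/(alpha+beta) = 1/11 = 0.0909
P(X=0|theta=mean) = 1 - theta = 0.9091

0.9091


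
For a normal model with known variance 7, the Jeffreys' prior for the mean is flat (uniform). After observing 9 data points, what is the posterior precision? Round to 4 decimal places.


Jeffreys' prior for normal mean (known variance) is flat.
Prior precision = 0.
Posterior precision = prior_prec + n/sigma^2 = 0 + 9/7
= 1.2857

1.2857


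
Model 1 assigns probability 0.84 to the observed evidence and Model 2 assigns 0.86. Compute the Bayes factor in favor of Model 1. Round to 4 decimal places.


BF = P(data|M1) / P(data|M2)
= 0.84 / 0.86 = 0.9767

0.9767


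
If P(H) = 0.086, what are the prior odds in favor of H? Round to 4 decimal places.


Prior odds = P(H) / (1 - P(H))
= 0.086 / 0.914
= 0.0941

0.0941


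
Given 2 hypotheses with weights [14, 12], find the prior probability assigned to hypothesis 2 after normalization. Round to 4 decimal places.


To normalize, divide each weight by the sum of all weights.
Sum = 26
Prior(H2) = 12/26 = 0.4615

0.4615


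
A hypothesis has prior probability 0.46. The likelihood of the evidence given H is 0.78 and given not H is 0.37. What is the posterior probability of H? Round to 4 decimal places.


Using Bayes' theorem:
P(E) = 0.46 * 0.78 + 0.54 * 0.37
P(E) = 0.5586
P(H|E) = (0.46 * 0.78) / 0.5586 = 0.6423

0.6423


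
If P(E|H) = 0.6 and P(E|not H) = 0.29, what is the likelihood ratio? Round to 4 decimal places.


Likelihood ratio = P(E|H) / P(E|not H)
= 0.6 / 0.29
= 2.069

2.069


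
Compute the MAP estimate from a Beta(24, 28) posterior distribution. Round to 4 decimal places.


MAP = mode of Beta distribution
= (alpha - 1)/(alpha + beta - 2)
= (24-1)/(24+28-2)
= 23/50 = 0.46

0.46


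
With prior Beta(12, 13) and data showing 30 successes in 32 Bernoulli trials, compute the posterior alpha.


Conjugate update: alpha_posterior = alpha_prior + k
= 12 + 30 = 42

42


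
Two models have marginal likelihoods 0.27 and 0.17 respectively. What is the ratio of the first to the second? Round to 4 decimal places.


Evidence ratio = 0.27 / 0.17
= 1.5882

1.5882


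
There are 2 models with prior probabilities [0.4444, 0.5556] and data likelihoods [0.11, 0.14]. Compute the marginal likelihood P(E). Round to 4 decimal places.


P(E) = sum over models of P(M_i) * P(E|M_i)
= 0.4444*0.11 + 0.5556*0.14
= 0.1267

0.1267


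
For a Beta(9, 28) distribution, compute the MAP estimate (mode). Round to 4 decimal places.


MAP = mode = (a-1)/(a+b-2)
= (9-1)/(9+28-2)
= 8/35 = 0.2286

0.2286


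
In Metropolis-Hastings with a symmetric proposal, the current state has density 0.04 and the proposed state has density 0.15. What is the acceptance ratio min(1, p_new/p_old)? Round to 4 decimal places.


Ratio = p_new / p_old = 0.15 / 0.04 = 3.75
Acceptance = min(1, 3.75) = 1.0

1.0


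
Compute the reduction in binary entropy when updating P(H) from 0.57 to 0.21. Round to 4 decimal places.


H_before = -p*log2(p) - (1-p)*log2(1-p) for p=0.57: 0.9858
H_after for p=0.21: 0.7415
Reduction = 0.9858 - 0.7415 = 0.2443

0.2443


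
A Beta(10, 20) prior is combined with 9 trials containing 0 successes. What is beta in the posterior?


In conjugate updating:
beta_posterior = beta_prior + (n - k)
= 20 + (9 - 0)
= 20 + 9 = 29

29


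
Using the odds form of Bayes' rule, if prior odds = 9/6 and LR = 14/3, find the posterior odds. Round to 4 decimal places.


Bayes' rule in odds form: posterior odds = prior odds * LR
= (9 * 14) / (6 * 3)
= 126/18 = 7.0

7.0


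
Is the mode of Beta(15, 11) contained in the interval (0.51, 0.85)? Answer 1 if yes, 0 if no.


Mode = (a-1)/(a+b-2) = 14/24 = 0.5833
Interval: (0.51, 0.85)
Contains mode? 1

1


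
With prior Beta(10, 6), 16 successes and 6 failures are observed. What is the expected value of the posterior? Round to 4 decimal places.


Posterior = Beta(26, 12)
E[theta] = alpha/(alpha+beta)
= 26/38 = 0.6842

0.6842


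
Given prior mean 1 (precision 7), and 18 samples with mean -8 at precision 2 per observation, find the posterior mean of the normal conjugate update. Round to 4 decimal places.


The posterior mean is a precision-weighted average of prior and data.
Post. prec. = 7 + 36 = 43
Post. mean = (7 + -288)/43 = -281/43 = -6.5349

-6.5349


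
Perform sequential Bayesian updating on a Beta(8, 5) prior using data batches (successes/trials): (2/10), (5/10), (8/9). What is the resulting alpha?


Accumulate successes: 15
Posterior alpha = prior alpha + sum of successes
= 8 + 15 = 23

23


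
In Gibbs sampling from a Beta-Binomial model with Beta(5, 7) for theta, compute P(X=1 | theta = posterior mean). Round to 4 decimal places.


Posterior mean = alpha/(alpha+beta) = 5/12 = 0.4167
P(X=1|theta=mean) = theta = 0.4167

0.4167


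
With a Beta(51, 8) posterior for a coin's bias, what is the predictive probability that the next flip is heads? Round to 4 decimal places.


The predictive probability equals the posterior mean.
P(next = heads) = alpha / (alpha + beta)
= 51 / 59 = 0.8644

0.8644


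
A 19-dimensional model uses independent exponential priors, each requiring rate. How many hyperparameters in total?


Per parameter: 1 (rate).
Total = 19 * 1 = 19

19


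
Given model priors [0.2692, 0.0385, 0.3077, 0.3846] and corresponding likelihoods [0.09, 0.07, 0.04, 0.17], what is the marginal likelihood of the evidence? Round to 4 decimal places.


P(E) = sum_i P(M_i) P(E|M_i)
= 0.0242 + 0.0027 + 0.0123 + 0.0654
= 0.1046

0.1046


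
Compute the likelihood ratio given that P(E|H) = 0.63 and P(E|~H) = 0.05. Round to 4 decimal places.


LR = P(E|H) / P(E|~H)
= 0.63 / 0.05 = 12.6

12.6


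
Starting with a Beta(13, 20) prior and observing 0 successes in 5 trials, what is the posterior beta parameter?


Posterior beta = prior beta + failures
Failures = 5 - 0 = 5
beta_post = 20 + 5 = 25

25


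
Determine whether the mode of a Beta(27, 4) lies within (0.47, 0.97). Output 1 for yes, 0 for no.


First find the mode: (a-1)/(a+b-2) = 0.8966
Is 0.8966 in (0.47, 0.97)? 1

1


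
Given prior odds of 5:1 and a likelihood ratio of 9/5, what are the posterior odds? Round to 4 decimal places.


Posterior odds = prior odds * LR
Prior odds = 5/1 = 5.0
LR = 9/5 = 1.8
Posterior odds = 5.0 * 1.8 = 9.0

9.0


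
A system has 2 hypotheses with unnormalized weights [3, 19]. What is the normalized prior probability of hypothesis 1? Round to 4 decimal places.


The normalized prior is the weight divided by the total.
Total weight = 22
P(H1) = 3 / 22 = 0.1364

0.1364


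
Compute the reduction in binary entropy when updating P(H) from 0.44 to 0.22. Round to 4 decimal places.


H_before = -p*log2(p) - (1-p)*log2(1-p) for p=0.44: 0.9896
H_after for p=0.22: 0.7602
Reduction = 0.9896 - 0.7602 = 0.2294

0.2294


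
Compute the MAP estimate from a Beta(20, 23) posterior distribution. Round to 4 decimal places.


MAP = mode of Beta distribution
= (alpha - 1)/(alpha + beta - 2)
= (20-1)/(20+23-2)
= 19/41 = 0.4634

0.4634


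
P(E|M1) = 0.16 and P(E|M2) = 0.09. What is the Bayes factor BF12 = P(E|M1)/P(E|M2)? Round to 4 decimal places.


Bayes factor BF12 = P(E|M1) / P(E|M2)
= 0.16 / 0.09
= 1.7778

1.7778


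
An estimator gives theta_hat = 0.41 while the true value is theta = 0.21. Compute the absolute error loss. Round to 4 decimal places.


The absolute error loss is |theta_hat - theta|
= |0.41 - 0.21|
= 0.2

0.2


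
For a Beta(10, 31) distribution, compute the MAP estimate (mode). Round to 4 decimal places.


MAP = mode = (a-1)/(a+b-2)
= (10-1)/(10+31-2)
= 9/39 = 0.2308

0.2308


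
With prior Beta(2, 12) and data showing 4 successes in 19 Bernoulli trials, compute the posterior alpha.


Conjugate update: alpha_posterior = alpha_prior + k
= 2 + 4 = 6

6


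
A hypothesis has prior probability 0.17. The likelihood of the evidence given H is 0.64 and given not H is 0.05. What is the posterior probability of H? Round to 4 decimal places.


Using Bayes' theorem:
P(E) = 0.17 * 0.64 + 0.83 * 0.05
P(E) = 0.1503
P(H|E) = (0.17 * 0.64) / 0.1503 = 0.7239

0.7239


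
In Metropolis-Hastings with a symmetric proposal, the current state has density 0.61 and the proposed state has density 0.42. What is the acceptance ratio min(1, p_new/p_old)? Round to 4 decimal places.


Ratio = p_new / p_old = 0.42 / 0.61 = 0.6885
Acceptance = min(1, 0.6885) = 0.6885

0.6885


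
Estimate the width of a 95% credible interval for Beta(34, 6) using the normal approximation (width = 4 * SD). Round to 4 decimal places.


For Beta(a,b): Var = ab/((a+b)^2(a+b+1))
Var = 0.0031, SD = 0.0558
Approximate 95% CI width = 4 * 0.0558 = 0.2231

0.2231


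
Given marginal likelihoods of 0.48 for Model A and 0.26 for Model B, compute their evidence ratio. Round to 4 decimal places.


Ratio = ML(A) / ML(B) = 0.48/0.26
= 1.8462

1.8462


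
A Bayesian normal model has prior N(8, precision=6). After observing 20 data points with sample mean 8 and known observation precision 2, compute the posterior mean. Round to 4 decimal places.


Posterior mean = (prior_precision * prior_mean + n * data_precision * data_mean) / (prior_precision + n * data_precision)
Numerator = 6*8 + 20*2*8 = 368
Denominator = 6 + 20*2 = 46
Posterior mean = 8.0

8.0


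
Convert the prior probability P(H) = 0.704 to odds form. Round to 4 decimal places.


P(not H) = 1 - 0.704 = 0.296
Odds = 0.704 / 0.296 = 2.3784

2.3784


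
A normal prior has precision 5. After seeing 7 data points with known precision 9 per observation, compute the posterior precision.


In the conjugate normal model, precisions add:
tau_posterior = tau_prior + n * tau_data
= 5 + 7*9 = 68

68


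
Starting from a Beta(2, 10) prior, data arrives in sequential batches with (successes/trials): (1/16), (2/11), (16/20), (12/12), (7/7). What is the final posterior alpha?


In sequential Bayesian updating, we sum all successes.
Total successes = 38
Final alpha = 2 + 38 = 40

40


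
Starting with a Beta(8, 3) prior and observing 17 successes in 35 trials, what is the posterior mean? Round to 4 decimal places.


Posterior parameters: alpha = 8 + 17 = 25
beta = 3 + 18 = 21
Posterior mean = alpha / (alpha + beta) = 25 / 46
= 0.5435

0.5435


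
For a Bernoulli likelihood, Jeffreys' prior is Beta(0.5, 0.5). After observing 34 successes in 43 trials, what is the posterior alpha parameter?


Jeffreys' prior for Bernoulli is Beta(0.5, 0.5).
Posterior is Beta(0.5 + k, 0.5 + n - k).
Posterior alpha = 0.5 + k = 0.5 + 34 = 34.5

34.5


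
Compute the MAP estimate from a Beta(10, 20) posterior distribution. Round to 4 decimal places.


MAP = mode of Beta distribution
= (alpha - 1)/(alpha + beta - 2)
= (10-1)/(10+20-2)
= 9/28 = 0.3214

0.3214


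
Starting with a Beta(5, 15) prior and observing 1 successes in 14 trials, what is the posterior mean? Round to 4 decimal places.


Posterior parameters: alpha = 5 + 1 = 6
beta = 15 + 13 = 28
Posterior mean = alpha / (alpha + beta) = 6 / 34
= 0.1765

0.1765


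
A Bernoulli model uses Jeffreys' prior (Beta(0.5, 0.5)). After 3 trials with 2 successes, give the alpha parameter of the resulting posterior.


Posterior = Beta(prior_alpha + successes, prior_beta + failures)
= Beta(0.5 + 2, 0.5 + 1)
Posterior alpha = 0.5 + k = 0.5 + 2 = 2.5

2.5


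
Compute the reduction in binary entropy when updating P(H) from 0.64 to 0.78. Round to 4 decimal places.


H_before = -p*log2(p) - (1-p)*log2(1-p) for p=0.64: 0.9427
H_after for p=0.78: 0.7602
Reduction = 0.9427 - 0.7602 = 0.1825

0.1825


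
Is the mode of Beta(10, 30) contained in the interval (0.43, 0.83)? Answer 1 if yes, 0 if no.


Mode = (a-1)/(a+b-2) = 9/38 = 0.2368
Interval: (0.43, 0.83)
Contains mode? 0

0


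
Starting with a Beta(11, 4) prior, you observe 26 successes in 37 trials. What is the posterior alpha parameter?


For a Beta-Binomial conjugate model:
Posterior alpha = prior alpha + number of successes
= 11 + 26 = 37

37


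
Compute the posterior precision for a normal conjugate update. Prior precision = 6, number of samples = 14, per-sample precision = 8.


tau_post = tau_0 + n * tau
= 6 + 14 * 8 = 118

118


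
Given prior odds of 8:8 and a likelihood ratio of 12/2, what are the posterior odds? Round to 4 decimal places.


Posterior odds = prior odds * LR
Prior odds = 8/8 = 1.0
LR = 12/2 = 6.0
Posterior odds = 1.0 * 6.0 = 6.0

6.0


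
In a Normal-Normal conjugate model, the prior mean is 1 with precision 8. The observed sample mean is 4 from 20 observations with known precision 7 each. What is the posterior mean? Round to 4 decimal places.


Posterior precision = tau0 + n*tau = 8 + 20*7 = 148
Posterior mean = (tau0*mu0 + n*tau*xbar) / posterior_precision
= (8*1 + 20*7*4) / 148
= 568 / 148 = 3.8378

3.8378


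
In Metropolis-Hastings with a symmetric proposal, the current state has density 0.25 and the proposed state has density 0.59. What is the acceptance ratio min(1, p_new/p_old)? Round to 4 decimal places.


Ratio = p_new / p_old = 0.59 / 0.25 = 2.36
Acceptance = min(1, 2.36) = 1.0

1.0


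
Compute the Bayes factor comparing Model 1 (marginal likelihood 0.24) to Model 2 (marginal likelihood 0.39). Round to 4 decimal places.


BF12 = marginal likelihood of M1 / marginal likelihood of M2
= 0.24/0.39
= 0.6154

0.6154


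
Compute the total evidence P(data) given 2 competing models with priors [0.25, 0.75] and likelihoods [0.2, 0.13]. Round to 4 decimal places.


Marginal likelihood = sum P(model_i) * P(data|model_i)
Model 1: 0.25 * 0.2 = 0.05
Model 2: 0.75 * 0.13 = 0.0975
Total = 0.1475

0.1475


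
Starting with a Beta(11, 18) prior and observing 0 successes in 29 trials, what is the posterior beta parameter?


Posterior beta = prior beta + failures
Failures = 29 - 0 = 29
beta_post = 18 + 29 = 47

47


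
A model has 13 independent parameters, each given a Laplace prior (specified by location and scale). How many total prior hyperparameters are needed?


Each Laplace prior needs 2 hyperparameters (location and scale).
Total = 2 * 13 = 26

26


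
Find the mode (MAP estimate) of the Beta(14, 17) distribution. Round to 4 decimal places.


For Beta(a,b) with a,b > 1:
Mode = (a-1)/(a+b-2) = (14-1)/(31-2)
= 13/29 = 0.4483

0.4483


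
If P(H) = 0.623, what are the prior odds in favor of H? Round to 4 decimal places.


Prior odds = P(H) / (1 - P(H))
= 0.623 / 0.377
= 1.6525

1.6525


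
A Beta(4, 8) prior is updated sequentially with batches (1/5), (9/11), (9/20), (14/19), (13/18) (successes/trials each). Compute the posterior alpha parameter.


Sequential conjugate updating is equivalent to a single batch update.
Total successes across all batches = 46
alpha_posterior = alpha_prior + total_successes = 4 + 46
= 50

50


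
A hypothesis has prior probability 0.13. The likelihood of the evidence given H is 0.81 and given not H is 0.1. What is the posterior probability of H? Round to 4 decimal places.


Using Bayes' theorem:
P(E) = 0.13 * 0.81 + 0.87 * 0.1
P(E) = 0.1923
P(H|E) = (0.13 * 0.81) / 0.1923 = 0.5476

0.5476


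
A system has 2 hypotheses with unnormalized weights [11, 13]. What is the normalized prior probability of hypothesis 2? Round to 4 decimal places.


The normalized prior is the weight divided by the total.
Total weight = 24
P(H2) = 13 / 24 = 0.5417

0.5417


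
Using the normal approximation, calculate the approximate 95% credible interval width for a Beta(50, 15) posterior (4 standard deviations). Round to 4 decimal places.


Var(Beta) = 50*15/(65^2 * 66) = 0.0027
SD = 0.0519
Width ~ 4*SD = 0.2074

0.2074


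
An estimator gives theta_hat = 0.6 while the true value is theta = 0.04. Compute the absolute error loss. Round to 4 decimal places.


The absolute error loss is |theta_hat - theta|
= |0.6 - 0.04|
= 0.56

0.56


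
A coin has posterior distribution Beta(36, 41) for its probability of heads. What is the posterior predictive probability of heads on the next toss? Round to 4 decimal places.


Posterior predictive = E[theta] = alpha/(alpha+beta)
= 36/77
= 0.4675

0.4675


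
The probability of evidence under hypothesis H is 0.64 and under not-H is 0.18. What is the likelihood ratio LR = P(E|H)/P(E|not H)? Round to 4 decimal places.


LR = 0.64 / 0.18
= 3.5556

3.5556


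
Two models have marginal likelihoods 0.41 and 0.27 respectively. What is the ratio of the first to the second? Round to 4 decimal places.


Evidence ratio = 0.41 / 0.27
= 1.5185

1.5185


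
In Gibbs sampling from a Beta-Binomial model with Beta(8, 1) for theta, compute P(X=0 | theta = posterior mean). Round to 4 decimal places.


Posterior mean = alpha/(alpha+beta) = 8/9 = 0.8889
P(X=0|theta=mean) = 1 - theta = 0.1111

0.1111


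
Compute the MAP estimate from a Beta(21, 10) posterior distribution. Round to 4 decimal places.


MAP = mode of Beta distribution
= (alpha - 1)/(alpha + beta - 2)
= (21-1)/(21+10-2)
= 20/29 = 0.6897

0.6897


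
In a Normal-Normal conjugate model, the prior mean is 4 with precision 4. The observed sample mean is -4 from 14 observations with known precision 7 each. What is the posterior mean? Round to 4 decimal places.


Posterior precision = tau0 + n*tau = 4 + 14*7 = 102
Posterior mean = (tau0*mu0 + n*tau*xbar) / posterior_precision
= (4*4 + 14*7*-4) / 102
= -376 / 102 = -3.6863

-3.6863


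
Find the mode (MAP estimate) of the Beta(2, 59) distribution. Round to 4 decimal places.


For Beta(a,b) with a,b > 1:
Mode = (a-1)/(a+b-2) = (2-1)/(61-2)
= 1/59 = 0.0169

0.0169


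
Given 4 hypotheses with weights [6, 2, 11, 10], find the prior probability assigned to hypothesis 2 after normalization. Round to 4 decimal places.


To normalize, divide each weight by the sum of all weights.
Sum = 29
Prior(H2) = 2/29 = 0.069

0.069


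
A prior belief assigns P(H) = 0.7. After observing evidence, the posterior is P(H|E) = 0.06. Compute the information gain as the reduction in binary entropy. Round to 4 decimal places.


H(prior) = -0.7*log2(0.7) - 0.3*log2(0.3)
= 0.8813
H(post) = -0.06*log2(0.06) - 0.94*log2(0.94)
= 0.3274
IG = 0.8813 - 0.3274 = 0.5538

0.5538


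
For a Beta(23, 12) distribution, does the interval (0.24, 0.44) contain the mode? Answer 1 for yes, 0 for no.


Mode of Beta(a,b) = (a-1)/(a+b-2)
= (23-1)/(23+12-2) = 0.6667
Check: 0.24 <= 0.6667 <= 0.44?
Result: 0

0


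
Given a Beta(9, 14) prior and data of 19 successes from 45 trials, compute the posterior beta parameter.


Number of failures = 45 - 19 = 26
Posterior beta = 14 + 26 = 40

40


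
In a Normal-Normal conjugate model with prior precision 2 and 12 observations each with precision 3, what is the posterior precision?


Posterior precision = prior precision + n * observation precision
= 2 + 12 * 3
= 2 + 36 = 38

38


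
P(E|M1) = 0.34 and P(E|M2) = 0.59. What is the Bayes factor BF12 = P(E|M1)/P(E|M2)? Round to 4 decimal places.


Bayes factor BF12 = P(E|M1) / P(E|M2)
= 0.34 / 0.59
= 0.5763

0.5763


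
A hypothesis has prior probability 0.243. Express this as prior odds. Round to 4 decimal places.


Odds = P(H) / P(not H) = 0.243 / 0.757
= 0.321

0.321


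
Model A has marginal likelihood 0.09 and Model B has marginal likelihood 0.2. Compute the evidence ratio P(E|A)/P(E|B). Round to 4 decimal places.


Evidence ratio = P(E|A) / P(E|B)
= 0.09 / 0.2
= 0.45

0.45


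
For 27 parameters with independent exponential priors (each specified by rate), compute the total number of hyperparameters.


A exponential prior has 1 hyperparameter per parameter.
Total = 27 * 1 = 27

27


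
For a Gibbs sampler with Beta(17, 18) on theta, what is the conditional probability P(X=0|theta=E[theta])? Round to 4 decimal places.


E[theta] = 17/(17+18) = 0.4857
P(X=0|theta) = 1 - theta = 0.5143

0.5143


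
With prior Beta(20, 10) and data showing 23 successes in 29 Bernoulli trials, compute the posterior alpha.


Conjugate update: alpha_posterior = alpha_prior + k
= 20 + 23 = 43

43


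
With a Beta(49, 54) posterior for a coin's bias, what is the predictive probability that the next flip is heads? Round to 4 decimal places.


The predictive probability equals the posterior mean.
P(next = heads) = alpha / (alpha + beta)
= 49 / 103 = 0.4757

0.4757


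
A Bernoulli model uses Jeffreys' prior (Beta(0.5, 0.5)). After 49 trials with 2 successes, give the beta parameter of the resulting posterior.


Posterior = Beta(prior_alpha + successes, prior_beta + failures)
= Beta(0.5 + 2, 0.5 + 47)
Posterior beta = 0.5 + (n - k) = 0.5 + 47 = 47.5

47.5


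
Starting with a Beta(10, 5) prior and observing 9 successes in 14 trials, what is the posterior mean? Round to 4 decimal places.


Posterior parameters: alpha = 10 + 9 = 19
beta = 5 + 5 = 10
Posterior mean = alpha / (alpha + beta) = 19 / 29
= 0.6552

0.6552


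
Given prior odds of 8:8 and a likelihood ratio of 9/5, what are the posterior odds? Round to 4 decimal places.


Posterior odds = prior odds * LR
Prior odds = 8/8 = 1.0
LR = 9/5 = 1.8
Posterior odds = 1.0 * 1.8 = 1.8

1.8


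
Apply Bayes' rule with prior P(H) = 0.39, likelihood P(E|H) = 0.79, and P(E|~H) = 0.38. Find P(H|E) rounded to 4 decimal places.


Step 1: Compute marginal P(E) = P(E|H)P(H) + P(E|~H)P(~H)
= 0.79*0.39 + 0.38*0.61 = 0.5399
Step 2: P(H|E) = P(E|H)P(H)/P(E) = 0.3081/0.5399
= 0.5707

0.5707


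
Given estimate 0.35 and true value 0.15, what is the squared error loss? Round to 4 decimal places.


Squared error = (estimate - true)^2
Difference = 0.2
Loss = 0.2^2 = 0.04

0.04


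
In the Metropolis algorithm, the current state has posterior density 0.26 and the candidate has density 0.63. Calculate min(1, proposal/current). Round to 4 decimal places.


Ratio = 0.63/0.26 = 2.4231
Acceptance probability = min(1, 2.4231)
= 1.0

1.0


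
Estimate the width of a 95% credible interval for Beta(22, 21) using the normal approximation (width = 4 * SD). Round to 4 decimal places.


For Beta(a,b): Var = ab/((a+b)^2(a+b+1))
Var = 0.0057, SD = 0.0754
Approximate 95% CI width = 4 * 0.0754 = 0.3014

0.3014


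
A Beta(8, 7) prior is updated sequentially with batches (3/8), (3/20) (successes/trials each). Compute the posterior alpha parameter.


Sequential conjugate updating is equivalent to a single batch update.
Total successes across all batches = 6
alpha_posterior = alpha_prior + total_successes = 8 + 6
= 14

14


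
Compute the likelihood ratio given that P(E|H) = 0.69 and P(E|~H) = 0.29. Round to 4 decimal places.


LR = P(E|H) / P(E|~H)
= 0.69 / 0.29 = 2.3793

2.3793


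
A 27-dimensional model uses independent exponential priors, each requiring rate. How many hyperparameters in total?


Per parameter: 1 (rate).
Total = 27 * 1 = 27

27


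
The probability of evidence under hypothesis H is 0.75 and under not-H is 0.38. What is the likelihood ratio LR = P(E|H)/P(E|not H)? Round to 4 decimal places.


LR = 0.75 / 0.38
= 1.9737

1.9737


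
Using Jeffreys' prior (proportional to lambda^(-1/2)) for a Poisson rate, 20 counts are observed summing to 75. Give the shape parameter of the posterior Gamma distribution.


Conjugate update: Gamma(prior_shape + S, prior_rate + n).
Prior shape = 0.5, prior rate = 0.
Posterior shape = 0.5 + S = 0.5 + 75 = 75.5

75.5
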